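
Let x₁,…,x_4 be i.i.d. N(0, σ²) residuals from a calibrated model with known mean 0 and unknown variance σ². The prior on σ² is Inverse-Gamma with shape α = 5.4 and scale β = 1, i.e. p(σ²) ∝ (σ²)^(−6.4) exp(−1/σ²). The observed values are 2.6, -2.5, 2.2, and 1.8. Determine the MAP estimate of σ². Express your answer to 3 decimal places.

Sum of squared deviations about the known mean: SS = (2.6−0)² + (-2.5−0)² + (2.2−0)² + (1.8−0)² = 21.09.
The Normal likelihood contributes (σ²)^(−n/2) exp(−SS/(2σ²)), so the posterior is Inverse-Gamma(α + n/2, β + SS/2) = Inverse-Gamma(7.4, 11.545).
The mode of Inverse-Gamma(a, b) is b/(a+1) = 11.545/8.4 ≈ 1.374.

σ̂²_MAP = 1.374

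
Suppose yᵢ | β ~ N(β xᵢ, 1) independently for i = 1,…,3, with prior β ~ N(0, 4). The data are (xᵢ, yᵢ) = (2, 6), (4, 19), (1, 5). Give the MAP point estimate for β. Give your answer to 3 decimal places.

β̂_MAP = 4.376

log p(β | y) = −Σ(yᵢ − βxᵢ)²/(2·1) − β²/(2·4) + const.
Setting the derivative to zero: Σxᵢ(yᵢ − βxᵢ)/1 − β/4 = 0, so β = Σxᵢyᵢ / (Σxᵢ² + σ²/τ²).
Σxᵢyᵢ = 2·6 + 4·19 + 1·5 = 93; Σxᵢ² = 21; σ²/τ² = 0.25.
β̂_MAP = 93 / (21 + 0.25) = 93/21.25 ≈ 4.376.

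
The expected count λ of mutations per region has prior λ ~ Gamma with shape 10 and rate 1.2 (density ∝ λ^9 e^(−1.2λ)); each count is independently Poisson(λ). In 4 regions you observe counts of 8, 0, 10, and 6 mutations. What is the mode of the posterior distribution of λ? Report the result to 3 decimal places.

λ̂_MAP = 6.346

Σxᵢ = 8+0+10+6 = 24, with n = 4.
Posterior ∝ λ^9e^(−1.2λ) · λ^24e^(−4λ) = λ^33e^(−5.2λ), i.e. Gamma(shape=34, rate=5.2).
The mode of a Gamma(a, b) with a ≥ 1 (shape–rate) is (a−1)/b = 33/5.2 ≈ 6.346.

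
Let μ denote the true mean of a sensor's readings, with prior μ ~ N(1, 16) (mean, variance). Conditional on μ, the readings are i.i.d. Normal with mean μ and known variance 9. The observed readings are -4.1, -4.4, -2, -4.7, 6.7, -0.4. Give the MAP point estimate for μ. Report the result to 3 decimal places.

n = 6; x̄ = ((-4.1) + (-4.4) + (-2) + (-4.7) + 6.7 + (-0.4))/6 = -8.9/6 = -89/60 ≈ -1.4833.
For a Normal prior and Normal likelihood with known variance, the posterior is Normal; its mode equals its mean, the precision-weighted average.
Prior precision 1/σ₀² = 1/16 = 0.0625; data precision n/σ² = 6/9 = 2/3.
μ̂ = (0.0625·1 + (2/3)·(-89/60)) / (0.0625 + 2/3) = (-667/720)/(35/48) = -667/525 ≈ -1.270.

μ̂_MAP = -1.270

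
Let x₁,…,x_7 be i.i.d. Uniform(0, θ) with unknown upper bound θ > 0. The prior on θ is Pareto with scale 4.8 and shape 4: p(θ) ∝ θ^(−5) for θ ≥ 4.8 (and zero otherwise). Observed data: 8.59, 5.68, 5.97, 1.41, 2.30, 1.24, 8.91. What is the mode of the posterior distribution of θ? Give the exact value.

θ̂_MAP = 8.91

The Uniform(0, θ) likelihood is θ^(−n) for θ ≥ max(xᵢ), zero otherwise. Here max(xᵢ) = 8.91.
Posterior ∝ θ^(−5) · θ^(−7) = θ^(−12) on θ ≥ max(4.8, 8.91) = 8.91.
This density is strictly decreasing in θ, so the posterior mode lies at the lower boundary of the support.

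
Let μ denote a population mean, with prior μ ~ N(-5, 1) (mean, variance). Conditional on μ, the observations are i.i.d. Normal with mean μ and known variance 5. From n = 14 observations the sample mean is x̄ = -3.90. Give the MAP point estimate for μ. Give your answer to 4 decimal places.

n = 14, x̄ = -3.90.
For a Normal prior and Normal likelihood with known variance, the posterior is Normal; its mode equals its mean, the precision-weighted average.
Prior precision 1/σ₀² = 1/1 = 1; data precision n/σ² = 14/5 = 2.8.
μ̂ = (1·(-5) + 2.8·(-3.9)) / (1 + 2.8) = (-15.92)/3.8 = -398/95 ≈ -4.1895.

μ̂_MAP = -4.1895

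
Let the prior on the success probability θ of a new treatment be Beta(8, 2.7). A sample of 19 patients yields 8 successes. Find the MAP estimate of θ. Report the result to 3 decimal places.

θ̂_MAP = 0.542

Prior: Beta(8, 2.7).
Data: 8 successes in 19 trials. The binomial likelihood contributes θ^8(1−θ)^11, so the posterior is Beta(8+8, 2.7+11) = Beta(16, 13.7).
For Beta(a, b) with a, b > 1 the mode is (a−1)/(a+b−2) = 15/27.7 ≈ 0.542.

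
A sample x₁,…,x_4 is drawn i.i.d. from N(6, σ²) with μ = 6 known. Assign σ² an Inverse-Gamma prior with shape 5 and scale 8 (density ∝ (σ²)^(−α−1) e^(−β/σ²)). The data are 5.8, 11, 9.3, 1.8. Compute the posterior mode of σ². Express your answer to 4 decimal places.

σ̂²_MAP = 4.3481

Sum of squared deviations about the known mean: SS = (5.8−6)² + (11−6)² + (9.3−6)² + (1.8−6)² = 53.57.
The Normal likelihood contributes (σ²)^(−n/2) exp(−SS/(2σ²)), so the posterior is Inverse-Gamma(α + n/2, β + SS/2) = Inverse-Gamma(7, 34.785).
The mode of Inverse-Gamma(a, b) is b/(a+1) = 34.785/8 ≈ 4.3481.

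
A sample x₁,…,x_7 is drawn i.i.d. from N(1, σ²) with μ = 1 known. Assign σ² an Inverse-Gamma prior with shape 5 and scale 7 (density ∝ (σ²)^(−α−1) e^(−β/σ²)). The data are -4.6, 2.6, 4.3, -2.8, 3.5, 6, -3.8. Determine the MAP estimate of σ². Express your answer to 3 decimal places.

Sum of squared deviations about the known mean: SS = (-4.6−1)² + (2.6−1)² + (4.3−1)² + (-2.8−1)² + (3.5−1)² + (6−1)² + (-3.8−1)² = 113.54.
The Normal likelihood contributes (σ²)^(−n/2) exp(−SS/(2σ²)), so the posterior is Inverse-Gamma(α + n/2, β + SS/2) = Inverse-Gamma(8.5, 63.77).
The mode of Inverse-Gamma(a, b) is b/(a+1) = 63.77/9.5 ≈ 6.713.

σ̂²_MAP = 6.713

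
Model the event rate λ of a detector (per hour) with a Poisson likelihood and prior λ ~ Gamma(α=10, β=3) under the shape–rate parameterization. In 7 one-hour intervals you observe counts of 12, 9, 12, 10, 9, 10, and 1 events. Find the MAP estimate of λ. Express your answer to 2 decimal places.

Σxᵢ = 12+9+12+10+9+10+1 = 63, with n = 7.
Posterior ∝ λ^9e^(−3λ) · λ^63e^(−7λ) = λ^72e^(−10λ), i.e. Gamma(shape=73, rate=10).
The mode of a Gamma(a, b) with a ≥ 1 (shape–rate) is (a−1)/b = 72/10 ≈ 7.20.

λ̂_MAP = 7.20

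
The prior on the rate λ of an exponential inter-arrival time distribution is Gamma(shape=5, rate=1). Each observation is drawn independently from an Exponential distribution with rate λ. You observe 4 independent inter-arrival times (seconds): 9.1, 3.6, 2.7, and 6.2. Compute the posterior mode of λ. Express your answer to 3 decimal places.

λ̂_MAP = 0.354

The Exponential(rate=λ) likelihood is ∝ λ^n e^(−λΣtᵢ). Here n = 4 and Σtᵢ = 9.1 + 3.6 + 2.7 + 6.2 = 21.6.
Posterior ∝ λ^4e^(−1λ) · λ^4e^(−21.6λ) = λ^8e^(−22.6λ), i.e. Gamma(9, 22.6).
Mode = (a−1)/b = 8/22.6 ≈ 0.354.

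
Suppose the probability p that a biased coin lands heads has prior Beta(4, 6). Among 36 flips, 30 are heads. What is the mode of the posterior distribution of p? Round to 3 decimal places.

p̂_MAP = 0.750

Prior: Beta(4, 6).
Data: 30 successes in 36 trials. The binomial likelihood contributes p^30(1−p)^6, so the posterior is Beta(4+30, 6+6) = Beta(34, 12).
For Beta(a, b) with a, b > 1 the mode is (a−1)/(a+b−2) = 33/44 ≈ 0.750.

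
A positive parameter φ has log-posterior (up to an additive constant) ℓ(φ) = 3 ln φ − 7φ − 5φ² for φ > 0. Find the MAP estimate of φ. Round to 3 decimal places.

ℓ'(φ) = 3/φ − 7 − 10φ. Setting this to zero and multiplying by φ: 10φ² + 7φ − 3 = 0.
φ = (−7 + √(7² + 4·10·3)) / (2·10) = (−7 + √169) / 20 = (−7 + 13)/20 = 3/10.
ℓ''(φ) = −3/φ² − 10 < 0, confirming a maximum.

φ̂_MAP = 0.300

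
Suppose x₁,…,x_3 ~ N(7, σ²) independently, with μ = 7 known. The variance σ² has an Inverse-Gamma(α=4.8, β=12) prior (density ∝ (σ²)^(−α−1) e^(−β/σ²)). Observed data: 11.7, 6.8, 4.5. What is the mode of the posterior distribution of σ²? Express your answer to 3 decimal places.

Sum of squared deviations about the known mean: SS = (11.7−7)² + (6.8−7)² + (4.5−7)² = 28.38.
The Normal likelihood contributes (σ²)^(−n/2) exp(−SS/(2σ²)), so the posterior is Inverse-Gamma(α + n/2, β + SS/2) = Inverse-Gamma(6.3, 26.19).
The mode of Inverse-Gamma(a, b) is b/(a+1) = 26.19/7.3 ≈ 3.588.

σ̂²_MAP = 3.588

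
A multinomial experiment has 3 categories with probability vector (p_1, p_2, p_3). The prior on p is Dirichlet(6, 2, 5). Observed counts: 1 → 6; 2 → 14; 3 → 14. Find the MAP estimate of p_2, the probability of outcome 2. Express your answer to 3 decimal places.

The posterior is Dirichlet(αᵢ + nᵢ) = Dirichlet(12, 16, 19).
For a Dirichlet(a₁,…,a_K) with all aᵢ > 1, the mode has j-th component (aⱼ − 1)/(Σaᵢ − K).
Here Σaᵢ = 47 and K = 3, so p_2 = (16 − 1)/(47 − 3) = 15/44 ≈ 0.341.

MAP estimate: 0.341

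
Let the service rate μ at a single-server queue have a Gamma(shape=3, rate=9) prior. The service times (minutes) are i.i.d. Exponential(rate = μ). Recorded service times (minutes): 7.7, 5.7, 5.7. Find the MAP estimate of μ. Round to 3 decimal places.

The Exponential(rate=μ) likelihood is ∝ μ^n e^(−μΣtᵢ). Here n = 3 and Σtᵢ = 7.7 + 5.7 + 5.7 = 19.1.
Posterior ∝ μ^2e^(−9μ) · μ^3e^(−19.1μ) = μ^5e^(−28.1μ), i.e. Gamma(6, 28.1).
Mode = (a−1)/b = 5/28.1 ≈ 0.178.

μ̂_MAP = 0.178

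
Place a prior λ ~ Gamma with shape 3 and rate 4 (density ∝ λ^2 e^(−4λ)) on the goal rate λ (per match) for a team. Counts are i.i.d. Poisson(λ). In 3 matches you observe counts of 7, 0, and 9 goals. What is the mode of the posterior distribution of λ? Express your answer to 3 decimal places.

λ̂_MAP = 2.571

Σxᵢ = 7+0+9 = 16, with n = 3.
Posterior ∝ λ^2e^(−4λ) · λ^16e^(−3λ) = λ^18e^(−7λ), i.e. Gamma(shape=19, rate=7).
The mode of a Gamma(a, b) with a ≥ 1 (shape–rate) is (a−1)/b = 18/7 ≈ 2.571.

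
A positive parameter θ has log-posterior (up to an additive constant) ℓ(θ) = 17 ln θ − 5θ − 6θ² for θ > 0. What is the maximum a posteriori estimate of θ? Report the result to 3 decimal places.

ℓ'(θ) = 17/θ − 5 − 12θ. Setting this to zero and multiplying by θ: 12θ² + 5θ − 17 = 0.
θ = (−5 + √(5² + 4·12·17)) / (2·12) = (−5 + √841) / 24 = (−5 + 29)/24 = 1.
ℓ''(θ) = −17/θ² − 12 < 0, confirming a maximum.

θ̂_MAP = 1.000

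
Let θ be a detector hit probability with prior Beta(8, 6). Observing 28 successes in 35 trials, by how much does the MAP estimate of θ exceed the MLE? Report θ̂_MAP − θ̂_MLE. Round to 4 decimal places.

MAP − MLE = -0.0553

Posterior is Beta(36, 13); MAP = (36−1)/(49−2) = 35/47 ≈ 0.74468.
MLE ignores the prior: θ̂_MLE = k/n = 28/35 ≈ 0.80000.
Difference = 35/47 − 28/35 = -13/235 ≈ -0.0553.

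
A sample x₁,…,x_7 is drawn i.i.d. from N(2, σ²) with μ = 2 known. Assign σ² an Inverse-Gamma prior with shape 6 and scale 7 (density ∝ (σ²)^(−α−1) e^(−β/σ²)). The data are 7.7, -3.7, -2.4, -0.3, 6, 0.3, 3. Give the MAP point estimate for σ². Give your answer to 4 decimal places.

σ̂²_MAP = 5.8819

Sum of squared deviations about the known mean: SS = (7.7−2)² + (-3.7−2)² + (-2.4−2)² + (-0.3−2)² + (6−2)² + (0.3−2)² + (3−2)² = 109.52.
The Normal likelihood contributes (σ²)^(−n/2) exp(−SS/(2σ²)), so the posterior is Inverse-Gamma(α + n/2, β + SS/2) = Inverse-Gamma(9.5, 61.76).
The mode of Inverse-Gamma(a, b) is b/(a+1) = 61.76/10.5 ≈ 5.8819.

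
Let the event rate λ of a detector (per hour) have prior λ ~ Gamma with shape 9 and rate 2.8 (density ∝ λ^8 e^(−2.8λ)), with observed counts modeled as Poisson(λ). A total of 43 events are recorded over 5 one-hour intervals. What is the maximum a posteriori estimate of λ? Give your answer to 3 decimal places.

Σxᵢ = 43, n = 5.
Posterior ∝ λ^8e^(−2.8λ) · λ^43e^(−5λ) = λ^51e^(−7.8λ), i.e. Gamma(shape=52, rate=7.8).
The mode of a Gamma(a, b) with a ≥ 1 (shape–rate) is (a−1)/b = 51/7.8 ≈ 6.538.

λ̂_MAP = 6.538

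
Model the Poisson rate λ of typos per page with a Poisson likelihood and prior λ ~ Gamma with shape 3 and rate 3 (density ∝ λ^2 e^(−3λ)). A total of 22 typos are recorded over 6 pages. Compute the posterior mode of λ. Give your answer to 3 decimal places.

λ̂_MAP = 2.667

Σxᵢ = 22, n = 6.
Posterior ∝ λ^2e^(−3λ) · λ^22e^(−6λ) = λ^24e^(−9λ), i.e. Gamma(shape=25, rate=9).
The mode of a Gamma(a, b) with a ≥ 1 (shape–rate) is (a−1)/b = 24/9 ≈ 2.667.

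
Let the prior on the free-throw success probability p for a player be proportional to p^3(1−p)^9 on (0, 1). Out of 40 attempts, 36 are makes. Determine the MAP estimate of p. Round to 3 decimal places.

p̂_MAP = 0.750

The prior density ∝ p^3(1−p)^9 is the kernel of Beta(4, 10).
Data: 36 successes in 40 trials. The binomial likelihood contributes p^36(1−p)^4, so the posterior is Beta(4+36, 10+4) = Beta(40, 14).
For Beta(a, b) with a, b > 1 the mode is (a−1)/(a+b−2) = 39/52 ≈ 0.750.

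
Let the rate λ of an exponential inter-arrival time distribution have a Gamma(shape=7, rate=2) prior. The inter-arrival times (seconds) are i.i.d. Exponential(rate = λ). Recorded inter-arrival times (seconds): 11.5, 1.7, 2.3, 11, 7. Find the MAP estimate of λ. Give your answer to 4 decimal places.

λ̂_MAP = 0.3099

The Exponential(rate=λ) likelihood is ∝ λ^n e^(−λΣtᵢ). Here n = 5 and Σtᵢ = 11.5 + 1.7 + 2.3 + 11 + 7 = 33.5.
Posterior ∝ λ^6e^(−2λ) · λ^5e^(−33.5λ) = λ^11e^(−35.5λ), i.e. Gamma(12, 35.5).
Mode = (a−1)/b = 11/35.5 ≈ 0.3099.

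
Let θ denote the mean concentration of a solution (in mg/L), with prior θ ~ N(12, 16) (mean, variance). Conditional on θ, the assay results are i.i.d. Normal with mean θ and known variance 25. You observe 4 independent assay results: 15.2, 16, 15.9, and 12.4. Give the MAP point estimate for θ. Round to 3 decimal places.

θ̂_MAP = 14.067

n = 4; x̄ = (15.2 + 16 + 15.9 + 12.4)/4 = 59.5/4 = 14.875.
For a Normal prior and Normal likelihood with known variance, the posterior is Normal; its mode equals its mean, the precision-weighted average.
Prior precision 1/σ₀² = 1/16 = 0.0625; data precision n/σ² = 4/25 = 0.16.
θ̂ = (0.0625·12 + 0.16·14.875) / (0.0625 + 0.16) = 3.13/0.2225 = 1252/89 ≈ 14.067.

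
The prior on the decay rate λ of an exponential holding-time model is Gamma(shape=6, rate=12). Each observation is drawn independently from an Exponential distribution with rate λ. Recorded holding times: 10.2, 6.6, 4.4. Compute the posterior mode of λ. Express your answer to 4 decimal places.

λ̂_MAP = 0.2410

The Exponential(rate=λ) likelihood is ∝ λ^n e^(−λΣtᵢ). Here n = 3 and Σtᵢ = 10.2 + 6.6 + 4.4 = 21.2.
Posterior ∝ λ^5e^(−12λ) · λ^3e^(−21.2λ) = λ^8e^(−33.2λ), i.e. Gamma(9, 33.2).
Mode = (a−1)/b = 8/33.2 ≈ 0.2410.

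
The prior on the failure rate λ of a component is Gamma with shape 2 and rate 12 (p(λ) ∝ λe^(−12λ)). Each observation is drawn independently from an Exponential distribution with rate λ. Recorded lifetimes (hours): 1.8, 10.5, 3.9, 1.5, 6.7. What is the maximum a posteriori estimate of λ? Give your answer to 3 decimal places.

λ̂_MAP = 0.165

The Exponential(rate=λ) likelihood is ∝ λ^n e^(−λΣtᵢ). Here n = 5 and Σtᵢ = 1.8 + 10.5 + 3.9 + 1.5 + 6.7 = 24.4.
Posterior ∝ λe^(−12λ) · λ^5e^(−24.4λ) = λ^6e^(−36.4λ), i.e. Gamma(7, 36.4).
Mode = (a−1)/b = 6/36.4 ≈ 0.165.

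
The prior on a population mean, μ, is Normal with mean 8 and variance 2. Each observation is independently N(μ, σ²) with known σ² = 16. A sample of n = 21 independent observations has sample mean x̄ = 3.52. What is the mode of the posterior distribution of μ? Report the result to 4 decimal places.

n = 21, x̄ = 3.52.
For a Normal prior and Normal likelihood with known variance, the posterior is Normal; its mode equals its mean, the precision-weighted average.
Prior precision 1/σ₀² = 1/2 = 0.5; data precision n/σ² = 21/16 = 1.3125.
μ̂ = (0.5·8 + 1.3125·3.52) / (0.5 + 1.3125) = 8.62/1.8125 = 3448/725 ≈ 4.7559.

μ̂_MAP = 4.7559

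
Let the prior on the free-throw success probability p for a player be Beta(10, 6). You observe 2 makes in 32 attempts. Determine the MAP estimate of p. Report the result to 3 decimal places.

p̂_MAP = 0.239

Prior: Beta(10, 6).
Data: 2 successes in 32 trials. The binomial likelihood contributes p^2(1−p)^30, so the posterior is Beta(10+2, 6+30) = Beta(12, 36).
For Beta(a, b) with a, b > 1 the mode is (a−1)/(a+b−2) = 11/46 ≈ 0.239.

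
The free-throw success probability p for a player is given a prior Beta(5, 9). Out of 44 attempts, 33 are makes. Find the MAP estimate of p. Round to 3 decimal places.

p̂_MAP = 0.661

Prior: Beta(5, 9).
Data: 33 successes in 44 trials. The binomial likelihood contributes p^33(1−p)^11, so the posterior is Beta(5+33, 9+11) = Beta(38, 20).
For Beta(a, b) with a, b > 1 the mode is (a−1)/(a+b−2) = 37/56 ≈ 0.661.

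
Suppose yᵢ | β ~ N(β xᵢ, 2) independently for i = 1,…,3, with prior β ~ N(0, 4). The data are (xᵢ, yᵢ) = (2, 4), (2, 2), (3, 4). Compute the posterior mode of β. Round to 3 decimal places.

β̂_MAP = 1.371

log p(β | y) = −Σ(yᵢ − βxᵢ)²/(2·2) − β²/(2·4) + const.
Setting the derivative to zero: Σxᵢ(yᵢ − βxᵢ)/2 − β/4 = 0, so β = Σxᵢyᵢ / (Σxᵢ² + σ²/τ²).
Σxᵢyᵢ = 2·4 + 2·2 + 3·4 = 24; Σxᵢ² = 17; σ²/τ² = 0.5.
β̂_MAP = 24 / (17 + 0.5) = 24/17.5 ≈ 1.371.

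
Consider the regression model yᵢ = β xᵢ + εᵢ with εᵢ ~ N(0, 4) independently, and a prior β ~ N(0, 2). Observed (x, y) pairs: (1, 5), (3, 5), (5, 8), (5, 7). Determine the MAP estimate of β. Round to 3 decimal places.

log p(β | y) = −Σ(yᵢ − βxᵢ)²/(2·4) − β²/(2·2) + const.
Setting the derivative to zero: Σxᵢ(yᵢ − βxᵢ)/4 − β/2 = 0, so β = Σxᵢyᵢ / (Σxᵢ² + σ²/τ²).
Σxᵢyᵢ = 1·5 + 3·5 + 5·8 + 5·7 = 95; Σxᵢ² = 60; σ²/τ² = 2.
β̂_MAP = 95 / (60 + 2) = 95/62 ≈ 1.532.

β̂_MAP = 1.532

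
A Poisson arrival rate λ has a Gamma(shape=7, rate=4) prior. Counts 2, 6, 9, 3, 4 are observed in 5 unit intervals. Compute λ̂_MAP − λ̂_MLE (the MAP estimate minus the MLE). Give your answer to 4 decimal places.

Σxᵢ = 24. Posterior is Gamma(31, 9); MAP = (31−1)/9 = 30/9 ≈ 3.33333.
MLE = x̄ = 24/5 ≈ 4.80000.
Difference = 30/9 − 24/5 = -22/15 ≈ -1.4667.

MAP − MLE = -1.4667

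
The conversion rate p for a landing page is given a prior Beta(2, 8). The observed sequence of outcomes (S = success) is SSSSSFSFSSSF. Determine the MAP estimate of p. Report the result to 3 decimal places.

p̂_MAP = 0.500

Prior: Beta(2, 8).
Data: 9 successes in 12 trials (from the sequence). The binomial likelihood contributes p^9(1−p)^3, so the posterior is Beta(2+9, 8+3) = Beta(11, 11).
For Beta(a, b) with a, b > 1 the mode is (a−1)/(a+b−2) = 10/20 ≈ 0.500.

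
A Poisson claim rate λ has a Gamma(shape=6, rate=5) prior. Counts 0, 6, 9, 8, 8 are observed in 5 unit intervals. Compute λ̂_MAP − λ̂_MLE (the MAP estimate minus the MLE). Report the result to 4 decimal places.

MAP − MLE = -2.6000

Σxᵢ = 31. Posterior is Gamma(37, 10); MAP = (37−1)/10 = 36/10 ≈ 3.60000.
MLE = x̄ = 31/5 ≈ 6.20000.
Difference = 36/10 − 31/5 = -13/5 ≈ -2.6000.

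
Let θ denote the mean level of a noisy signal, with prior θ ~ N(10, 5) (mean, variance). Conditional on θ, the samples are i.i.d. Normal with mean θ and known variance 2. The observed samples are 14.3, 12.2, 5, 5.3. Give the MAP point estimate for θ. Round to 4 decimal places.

n = 4; x̄ = (14.3 + 12.2 + 5 + 5.3)/4 = 36.8/4 = 9.2.
For a Normal prior and Normal likelihood with known variance, the posterior is Normal; its mode equals its mean, the precision-weighted average.
Prior precision 1/σ₀² = 1/5 = 0.2; data precision n/σ² = 4/2 = 2.
θ̂ = (0.2·10 + 2·9.2) / (0.2 + 2) = 20.4/2.2 = 102/11 ≈ 9.2727.

θ̂_MAP = 9.2727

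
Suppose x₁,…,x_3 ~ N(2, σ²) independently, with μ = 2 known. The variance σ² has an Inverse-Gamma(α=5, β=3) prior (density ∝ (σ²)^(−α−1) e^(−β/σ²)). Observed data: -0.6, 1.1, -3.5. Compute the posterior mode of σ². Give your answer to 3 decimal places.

σ̂²_MAP = 2.921

Sum of squared deviations about the known mean: SS = (-0.6−2)² + (1.1−2)² + (-3.5−2)² = 37.82.
The Normal likelihood contributes (σ²)^(−n/2) exp(−SS/(2σ²)), so the posterior is Inverse-Gamma(α + n/2, β + SS/2) = Inverse-Gamma(6.5, 21.91).
The mode of Inverse-Gamma(a, b) is b/(a+1) = 21.91/7.5 ≈ 2.921.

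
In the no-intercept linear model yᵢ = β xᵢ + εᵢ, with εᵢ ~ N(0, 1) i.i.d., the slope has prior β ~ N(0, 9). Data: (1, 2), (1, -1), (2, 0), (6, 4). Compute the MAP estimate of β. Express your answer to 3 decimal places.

log p(β | y) = −Σ(yᵢ − βxᵢ)²/(2·1) − β²/(2·9) + const.
Setting the derivative to zero: Σxᵢ(yᵢ − βxᵢ)/1 − β/9 = 0, so β = Σxᵢyᵢ / (Σxᵢ² + σ²/τ²).
Σxᵢyᵢ = 1·2 + 1·(-1) + 2·0 + 6·4 = 25; Σxᵢ² = 42; σ²/τ² = 1/9.
β̂_MAP = 25 / (42 + 1/9) = 25/(379/9) = 225/379 ≈ 0.594.

β̂_MAP = 0.594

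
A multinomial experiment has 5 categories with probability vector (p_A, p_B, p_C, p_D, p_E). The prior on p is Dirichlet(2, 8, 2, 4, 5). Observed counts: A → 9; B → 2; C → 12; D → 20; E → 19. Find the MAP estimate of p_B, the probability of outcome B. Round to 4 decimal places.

The posterior is Dirichlet(αᵢ + nᵢ) = Dirichlet(11, 10, 14, 24, 24).
For a Dirichlet(a₁,…,a_K) with all aᵢ > 1, the mode has j-th component (aⱼ − 1)/(Σaᵢ − K).
Here Σaᵢ = 83 and K = 5, so p_B = (10 − 1)/(83 − 5) = 9/78 ≈ 0.1154.

MAP estimate of p_B = 0.1154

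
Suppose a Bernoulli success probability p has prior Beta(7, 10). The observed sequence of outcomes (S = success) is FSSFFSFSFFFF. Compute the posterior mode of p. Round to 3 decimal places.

Prior: Beta(7, 10).
Data: 4 successes in 12 trials (from the sequence). The binomial likelihood contributes p^4(1−p)^8, so the posterior is Beta(7+4, 10+8) = Beta(11, 18).
For Beta(a, b) with a, b > 1 the mode is (a−1)/(a+b−2) = 10/27 ≈ 0.370.

p̂_MAP = 0.370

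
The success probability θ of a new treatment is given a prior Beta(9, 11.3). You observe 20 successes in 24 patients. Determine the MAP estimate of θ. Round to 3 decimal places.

Prior: Beta(9, 11.3).
Data: 20 successes in 24 trials. The binomial likelihood contributes θ^20(1−θ)^4, so the posterior is Beta(9+20, 11.3+4) = Beta(29, 15.3).
For Beta(a, b) with a, b > 1 the mode is (a−1)/(a+b−2) = 28/42.3 ≈ 0.662.

θ̂_MAP = 0.662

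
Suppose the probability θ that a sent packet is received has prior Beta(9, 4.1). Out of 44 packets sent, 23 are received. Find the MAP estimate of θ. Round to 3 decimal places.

Prior: Beta(9, 4.1).
Data: 23 successes in 44 trials. The binomial likelihood contributes θ^23(1−θ)^21, so the posterior is Beta(9+23, 4.1+21) = Beta(32, 25.1).
For Beta(a, b) with a, b > 1 the mode is (a−1)/(a+b−2) = 31/55.1 ≈ 0.563.

θ̂_MAP = 0.563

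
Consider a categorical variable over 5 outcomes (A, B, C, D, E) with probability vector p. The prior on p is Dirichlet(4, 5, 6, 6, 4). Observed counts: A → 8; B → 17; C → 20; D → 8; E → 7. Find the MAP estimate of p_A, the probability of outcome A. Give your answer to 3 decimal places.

The posterior is Dirichlet(αᵢ + nᵢ) = Dirichlet(12, 22, 26, 14, 11).
For a Dirichlet(a₁,…,a_K) with all aᵢ > 1, the mode has j-th component (aⱼ − 1)/(Σaᵢ − K).
Here Σaᵢ = 85 and K = 5, so p_A = (12 − 1)/(85 − 5) = 11/80 ≈ 0.138.

MAP estimate of p_A = 0.138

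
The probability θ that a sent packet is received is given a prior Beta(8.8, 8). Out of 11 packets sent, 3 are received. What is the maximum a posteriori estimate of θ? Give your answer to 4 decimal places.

θ̂_MAP = 0.4186

Prior: Beta(8.8, 8).
Data: 3 successes in 11 trials. The binomial likelihood contributes θ^3(1−θ)^8, so the posterior is Beta(8.8+3, 8+8) = Beta(11.8, 16).
For Beta(a, b) with a, b > 1 the mode is (a−1)/(a+b−2) = 10.8/25.8 ≈ 0.4186.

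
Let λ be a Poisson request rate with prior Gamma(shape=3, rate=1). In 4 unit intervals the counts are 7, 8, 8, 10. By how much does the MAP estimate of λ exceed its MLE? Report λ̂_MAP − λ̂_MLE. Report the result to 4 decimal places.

Σxᵢ = 33. Posterior is Gamma(36, 5); MAP = (36−1)/5 = 35/5 ≈ 7.00000.
MLE = x̄ = 33/4 ≈ 8.25000.
Difference = 35/5 − 33/4 = -5/4 ≈ -1.2500.

MAP − MLE = -1.2500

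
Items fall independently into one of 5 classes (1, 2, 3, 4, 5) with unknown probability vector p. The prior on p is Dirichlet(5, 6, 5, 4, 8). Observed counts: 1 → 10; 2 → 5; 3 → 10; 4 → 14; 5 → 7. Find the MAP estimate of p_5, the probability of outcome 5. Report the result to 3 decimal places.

The posterior is Dirichlet(αᵢ + nᵢ) = Dirichlet(15, 11, 15, 18, 15).
For a Dirichlet(a₁,…,a_K) with all aᵢ > 1, the mode has j-th component (aⱼ − 1)/(Σaᵢ − K).
Here Σaᵢ = 74 and K = 5, so p_5 = (15 − 1)/(74 − 5) = 14/69 ≈ 0.203.

MAP estimate: 0.203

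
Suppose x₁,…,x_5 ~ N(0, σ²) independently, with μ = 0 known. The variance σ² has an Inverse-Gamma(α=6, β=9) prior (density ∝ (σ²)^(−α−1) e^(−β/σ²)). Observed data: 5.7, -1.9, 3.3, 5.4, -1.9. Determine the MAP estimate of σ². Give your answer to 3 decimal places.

Sum of squared deviations about the known mean: SS = (5.7−0)² + (-1.9−0)² + (3.3−0)² + (5.4−0)² + (-1.9−0)² = 79.76.
The Normal likelihood contributes (σ²)^(−n/2) exp(−SS/(2σ²)), so the posterior is Inverse-Gamma(α + n/2, β + SS/2) = Inverse-Gamma(8.5, 48.88).
The mode of Inverse-Gamma(a, b) is b/(a+1) = 48.88/9.5 ≈ 5.145.

σ̂²_MAP = 5.145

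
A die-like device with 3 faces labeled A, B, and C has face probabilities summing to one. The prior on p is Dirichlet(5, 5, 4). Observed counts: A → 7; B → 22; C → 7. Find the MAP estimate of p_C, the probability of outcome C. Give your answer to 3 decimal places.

MAP estimate of p_C = 0.213

The posterior is Dirichlet(αᵢ + nᵢ) = Dirichlet(12, 27, 11).
For a Dirichlet(a₁,…,a_K) with all aᵢ > 1, the mode has j-th component (aⱼ − 1)/(Σaᵢ − K).
Here Σaᵢ = 50 and K = 3, so p_C = (11 − 1)/(50 − 3) = 10/47 ≈ 0.213.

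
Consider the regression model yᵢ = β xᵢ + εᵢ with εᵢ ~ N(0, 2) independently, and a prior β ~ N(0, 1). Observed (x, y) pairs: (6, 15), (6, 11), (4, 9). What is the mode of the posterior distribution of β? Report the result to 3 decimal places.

log p(β | y) = −Σ(yᵢ − βxᵢ)²/(2·2) − β²/(2·1) + const.
Setting the derivative to zero: Σxᵢ(yᵢ − βxᵢ)/2 − β/1 = 0, so β = Σxᵢyᵢ / (Σxᵢ² + σ²/τ²).
Σxᵢyᵢ = 6·15 + 6·11 + 4·9 = 192; Σxᵢ² = 88; σ²/τ² = 2.
β̂_MAP = 192 / (88 + 2) = 192/90 ≈ 2.133.

β̂_MAP = 2.133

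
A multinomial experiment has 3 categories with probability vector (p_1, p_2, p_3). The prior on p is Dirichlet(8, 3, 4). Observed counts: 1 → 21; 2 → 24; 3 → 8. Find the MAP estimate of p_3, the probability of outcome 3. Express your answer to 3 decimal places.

The posterior is Dirichlet(αᵢ + nᵢ) = Dirichlet(29, 27, 12).
For a Dirichlet(a₁,…,a_K) with all aᵢ > 1, the mode has j-th component (aⱼ − 1)/(Σaᵢ − K).
Here Σaᵢ = 68 and K = 3, so p_3 = (12 − 1)/(68 − 3) = 11/65 ≈ 0.169.

MAP estimate: 0.169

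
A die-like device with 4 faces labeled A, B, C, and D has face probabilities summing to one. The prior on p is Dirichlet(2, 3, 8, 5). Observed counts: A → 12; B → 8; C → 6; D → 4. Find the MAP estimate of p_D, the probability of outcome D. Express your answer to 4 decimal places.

The posterior is Dirichlet(αᵢ + nᵢ) = Dirichlet(14, 11, 14, 9).
For a Dirichlet(a₁,…,a_K) with all aᵢ > 1, the mode has j-th component (aⱼ − 1)/(Σaᵢ − K).
Here Σaᵢ = 48 and K = 4, so p_D = (9 − 1)/(48 − 4) = 8/44 ≈ 0.1818.

MAP estimate of p_D = 0.1818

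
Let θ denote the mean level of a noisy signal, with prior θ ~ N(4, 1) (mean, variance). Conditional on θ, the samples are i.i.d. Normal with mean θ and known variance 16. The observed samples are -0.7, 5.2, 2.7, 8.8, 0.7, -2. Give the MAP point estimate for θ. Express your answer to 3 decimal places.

θ̂_MAP = 3.577

n = 6; x̄ = ((-0.7) + 5.2 + 2.7 + 8.8 + 0.7 + (-2))/6 = 14.7/6 = 2.45.
For a Normal prior and Normal likelihood with known variance, the posterior is Normal; its mode equals its mean, the precision-weighted average.
Prior precision 1/σ₀² = 1/1 = 1; data precision n/σ² = 6/16 = 0.375.
θ̂ = (1·4 + 0.375·2.45) / (1 + 0.375) = 4.91875/1.375 = 787/220 ≈ 3.577.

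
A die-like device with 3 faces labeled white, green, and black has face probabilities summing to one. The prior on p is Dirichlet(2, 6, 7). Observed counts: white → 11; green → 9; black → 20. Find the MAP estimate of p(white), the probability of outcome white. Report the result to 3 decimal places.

The posterior is Dirichlet(αᵢ + nᵢ) = Dirichlet(13, 15, 27).
For a Dirichlet(a₁,…,a_K) with all aᵢ > 1, the mode has j-th component (aⱼ − 1)/(Σaᵢ − K).
Here Σaᵢ = 55 and K = 3, so p(white) = (13 − 1)/(55 − 3) = 12/52 ≈ 0.231.

MAP estimate of p(white) = 0.231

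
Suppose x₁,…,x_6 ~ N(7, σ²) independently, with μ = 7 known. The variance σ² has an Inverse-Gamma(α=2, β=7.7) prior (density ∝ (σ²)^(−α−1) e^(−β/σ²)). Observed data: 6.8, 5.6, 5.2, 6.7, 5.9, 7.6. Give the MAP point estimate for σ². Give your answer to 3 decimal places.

σ̂²_MAP = 1.858

Sum of squared deviations about the known mean: SS = (6.8−7)² + (5.6−7)² + (5.2−7)² + (6.7−7)² + (5.9−7)² + (7.6−7)² = 6.9.
The Normal likelihood contributes (σ²)^(−n/2) exp(−SS/(2σ²)), so the posterior is Inverse-Gamma(α + n/2, β + SS/2) = Inverse-Gamma(5, 11.15).
The mode of Inverse-Gamma(a, b) is b/(a+1) = 11.15/6 ≈ 1.858.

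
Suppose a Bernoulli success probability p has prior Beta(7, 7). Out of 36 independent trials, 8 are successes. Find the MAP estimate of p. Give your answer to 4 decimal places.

Prior: Beta(7, 7).
Data: 8 successes in 36 trials. The binomial likelihood contributes p^8(1−p)^28, so the posterior is Beta(7+8, 7+28) = Beta(15, 35).
For Beta(a, b) with a, b > 1 the mode is (a−1)/(a+b−2) = 14/48 ≈ 0.2917.

p̂_MAP = 0.2917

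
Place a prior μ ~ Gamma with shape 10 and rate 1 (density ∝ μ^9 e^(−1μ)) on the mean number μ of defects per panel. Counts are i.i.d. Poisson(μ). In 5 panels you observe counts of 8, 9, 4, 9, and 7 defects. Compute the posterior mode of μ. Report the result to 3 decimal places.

Σxᵢ = 8+9+4+9+7 = 37, with n = 5.
Posterior ∝ μ^9e^(−1μ) · μ^37e^(−5μ) = μ^46e^(−6μ), i.e. Gamma(shape=47, rate=6).
The mode of a Gamma(a, b) with a ≥ 1 (shape–rate) is (a−1)/b = 46/6 ≈ 7.667.

μ̂_MAP = 7.667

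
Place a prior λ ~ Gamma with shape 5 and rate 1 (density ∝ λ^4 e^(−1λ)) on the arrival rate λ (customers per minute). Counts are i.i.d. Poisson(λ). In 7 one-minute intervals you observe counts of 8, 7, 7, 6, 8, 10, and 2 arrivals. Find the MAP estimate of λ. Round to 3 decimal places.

λ̂_MAP = 6.500

Σxᵢ = 8+7+7+6+8+10+2 = 48, with n = 7.
Posterior ∝ λ^4e^(−1λ) · λ^48e^(−7λ) = λ^52e^(−8λ), i.e. Gamma(shape=53, rate=8).
The mode of a Gamma(a, b) with a ≥ 1 (shape–rate) is (a−1)/b = 52/8 ≈ 6.500.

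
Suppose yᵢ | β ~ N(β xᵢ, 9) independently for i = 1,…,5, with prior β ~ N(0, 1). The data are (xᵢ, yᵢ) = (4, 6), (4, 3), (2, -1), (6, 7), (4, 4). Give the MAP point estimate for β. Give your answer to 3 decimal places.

β̂_MAP = 0.948

log p(β | y) = −Σ(yᵢ − βxᵢ)²/(2·9) − β²/(2·1) + const.
Setting the derivative to zero: Σxᵢ(yᵢ − βxᵢ)/9 − β/1 = 0, so β = Σxᵢyᵢ / (Σxᵢ² + σ²/τ²).
Σxᵢyᵢ = 4·6 + 4·3 + 2·(-1) + 6·7 + 4·4 = 92; Σxᵢ² = 88; σ²/τ² = 9.
β̂_MAP = 92 / (88 + 9) = 92/97 ≈ 0.948.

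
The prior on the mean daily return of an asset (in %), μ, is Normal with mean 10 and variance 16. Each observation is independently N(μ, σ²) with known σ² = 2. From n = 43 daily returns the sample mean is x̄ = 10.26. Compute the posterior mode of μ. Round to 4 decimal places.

μ̂_MAP = 10.2592

n = 43, x̄ = 10.26.
For a Normal prior and Normal likelihood with known variance, the posterior is Normal; its mode equals its mean, the precision-weighted average.
Prior precision 1/σ₀² = 1/16 = 0.0625; data precision n/σ² = 43/2 = 21.5.
μ̂ = (0.0625·10 + 21.5·10.26) / (0.0625 + 21.5) = 221.215/21.5625 = 88486/8625 ≈ 10.2592.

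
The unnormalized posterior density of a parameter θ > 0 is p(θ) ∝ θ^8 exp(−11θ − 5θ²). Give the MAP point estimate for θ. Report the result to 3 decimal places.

ℓ'(θ) = 8/θ − 11 − 10θ. Setting this to zero and multiplying by θ: 10θ² + 11θ − 8 = 0.
θ = (−11 + √(11² + 4·10·8)) / (2·10) = (−11 + √441) / 20 = (−11 + 21)/20 = 1/2.
ℓ''(θ) = −8/θ² − 10 < 0, confirming a maximum.

θ̂_MAP = 0.500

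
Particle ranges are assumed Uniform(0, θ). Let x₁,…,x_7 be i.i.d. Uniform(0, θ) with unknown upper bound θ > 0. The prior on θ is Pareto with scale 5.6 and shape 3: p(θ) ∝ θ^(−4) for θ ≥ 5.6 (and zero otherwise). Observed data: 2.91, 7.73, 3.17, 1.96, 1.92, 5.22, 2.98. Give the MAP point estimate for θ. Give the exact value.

The Uniform(0, θ) likelihood is θ^(−n) for θ ≥ max(xᵢ), zero otherwise. Here max(xᵢ) = 7.73.
Posterior ∝ θ^(−4) · θ^(−7) = θ^(−11) on θ ≥ max(5.6, 7.73) = 7.73.
This density is strictly decreasing in θ, so the posterior mode lies at the lower boundary of the support.

θ̂_MAP = 7.73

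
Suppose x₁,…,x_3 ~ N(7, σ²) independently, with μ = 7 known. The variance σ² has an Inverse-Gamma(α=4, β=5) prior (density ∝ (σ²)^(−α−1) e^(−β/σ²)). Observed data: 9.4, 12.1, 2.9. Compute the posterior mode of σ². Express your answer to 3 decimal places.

Sum of squared deviations about the known mean: SS = (9.4−7)² + (12.1−7)² + (2.9−7)² = 48.58.
The Normal likelihood contributes (σ²)^(−n/2) exp(−SS/(2σ²)), so the posterior is Inverse-Gamma(α + n/2, β + SS/2) = Inverse-Gamma(5.5, 29.29).
The mode of Inverse-Gamma(a, b) is b/(a+1) = 29.29/6.5 ≈ 4.506.

σ̂²_MAP = 4.506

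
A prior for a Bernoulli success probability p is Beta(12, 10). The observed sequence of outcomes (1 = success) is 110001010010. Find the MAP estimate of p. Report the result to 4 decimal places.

Prior: Beta(12, 10).
Data: 5 successes in 12 trials (from the sequence). The binomial likelihood contributes p^5(1−p)^7, so the posterior is Beta(12+5, 10+7) = Beta(17, 17).
For Beta(a, b) with a, b > 1 the mode is (a−1)/(a+b−2) = 16/32 ≈ 0.5000.

p̂_MAP = 0.5000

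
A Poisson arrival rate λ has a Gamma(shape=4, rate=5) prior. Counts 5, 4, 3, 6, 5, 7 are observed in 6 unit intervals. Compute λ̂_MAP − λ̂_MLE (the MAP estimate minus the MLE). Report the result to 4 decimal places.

MAP − MLE = -2.0000

Σxᵢ = 30. Posterior is Gamma(34, 11); MAP = (34−1)/11 = 33/11 ≈ 3.00000.
MLE = x̄ = 30/6 ≈ 5.00000.
Difference = 33/11 − 30/6 = -2 ≈ -2.0000.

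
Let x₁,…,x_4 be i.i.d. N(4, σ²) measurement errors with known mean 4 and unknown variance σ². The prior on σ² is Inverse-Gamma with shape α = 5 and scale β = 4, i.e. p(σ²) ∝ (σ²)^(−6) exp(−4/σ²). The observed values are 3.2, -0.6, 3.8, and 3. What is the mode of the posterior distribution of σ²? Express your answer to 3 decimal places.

Sum of squared deviations about the known mean: SS = (3.2−4)² + (-0.6−4)² + (3.8−4)² + (3−4)² = 22.84.
The Normal likelihood contributes (σ²)^(−n/2) exp(−SS/(2σ²)), so the posterior is Inverse-Gamma(α + n/2, β + SS/2) = Inverse-Gamma(7, 15.42).
The mode of Inverse-Gamma(a, b) is b/(a+1) = 15.42/8 ≈ 1.928.

σ̂²_MAP = 1.928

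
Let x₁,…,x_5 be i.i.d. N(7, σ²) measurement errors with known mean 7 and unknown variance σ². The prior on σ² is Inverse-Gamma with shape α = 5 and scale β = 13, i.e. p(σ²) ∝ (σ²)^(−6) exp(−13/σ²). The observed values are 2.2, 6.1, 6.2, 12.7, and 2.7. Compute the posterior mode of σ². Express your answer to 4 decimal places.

σ̂²_MAP = 5.9688

Sum of squared deviations about the known mean: SS = (2.2−7)² + (6.1−7)² + (6.2−7)² + (12.7−7)² + (2.7−7)² = 75.47.
The Normal likelihood contributes (σ²)^(−n/2) exp(−SS/(2σ²)), so the posterior is Inverse-Gamma(α + n/2, β + SS/2) = Inverse-Gamma(7.5, 50.735).
The mode of Inverse-Gamma(a, b) is b/(a+1) = 50.735/8.5 ≈ 5.9688.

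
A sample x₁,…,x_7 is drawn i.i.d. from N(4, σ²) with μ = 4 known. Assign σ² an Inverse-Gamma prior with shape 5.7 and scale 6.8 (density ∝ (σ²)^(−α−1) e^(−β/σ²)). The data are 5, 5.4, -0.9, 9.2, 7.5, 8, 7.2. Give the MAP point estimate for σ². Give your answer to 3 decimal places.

σ̂²_MAP = 5.201

Sum of squared deviations about the known mean: SS = (5−4)² + (5.4−4)² + (-0.9−4)² + (9.2−4)² + (7.5−4)² + (8−4)² + (7.2−4)² = 92.5.
The Normal likelihood contributes (σ²)^(−n/2) exp(−SS/(2σ²)), so the posterior is Inverse-Gamma(α + n/2, β + SS/2) = Inverse-Gamma(9.2, 53.05).
The mode of Inverse-Gamma(a, b) is b/(a+1) = 53.05/10.2 ≈ 5.201.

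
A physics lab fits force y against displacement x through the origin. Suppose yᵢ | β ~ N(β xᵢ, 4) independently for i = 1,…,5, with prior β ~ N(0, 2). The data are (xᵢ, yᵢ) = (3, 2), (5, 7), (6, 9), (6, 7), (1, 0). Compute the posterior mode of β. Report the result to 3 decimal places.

log p(β | y) = −Σ(yᵢ − βxᵢ)²/(2·4) − β²/(2·2) + const.
Setting the derivative to zero: Σxᵢ(yᵢ − βxᵢ)/4 − β/2 = 0, so β = Σxᵢyᵢ / (Σxᵢ² + σ²/τ²).
Σxᵢyᵢ = 3·2 + 5·7 + 6·9 + 6·7 + 1·0 = 137; Σxᵢ² = 107; σ²/τ² = 2.
β̂_MAP = 137 / (107 + 2) = 137/109 ≈ 1.257.

β̂_MAP = 1.257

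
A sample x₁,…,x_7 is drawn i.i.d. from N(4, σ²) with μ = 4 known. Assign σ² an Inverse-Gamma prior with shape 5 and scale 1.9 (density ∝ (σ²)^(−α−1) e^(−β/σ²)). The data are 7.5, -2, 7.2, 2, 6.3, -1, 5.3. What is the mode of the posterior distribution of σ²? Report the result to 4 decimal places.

Sum of squared deviations about the known mean: SS = (7.5−4)² + (-2−4)² + (7.2−4)² + (2−4)² + (6.3−4)² + (-1−4)² + (5.3−4)² = 94.47.
The Normal likelihood contributes (σ²)^(−n/2) exp(−SS/(2σ²)), so the posterior is Inverse-Gamma(α + n/2, β + SS/2) = Inverse-Gamma(8.5, 49.135).
The mode of Inverse-Gamma(a, b) is b/(a+1) = 49.135/9.5 ≈ 5.1721.

σ̂²_MAP = 5.1721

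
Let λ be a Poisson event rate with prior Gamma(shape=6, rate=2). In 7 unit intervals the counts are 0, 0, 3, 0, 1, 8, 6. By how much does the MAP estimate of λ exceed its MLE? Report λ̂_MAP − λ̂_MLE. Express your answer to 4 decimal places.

MAP − MLE = -0.0159

Σxᵢ = 18. Posterior is Gamma(24, 9); MAP = (24−1)/9 = 23/9 ≈ 2.55556.
MLE = x̄ = 18/7 ≈ 2.57143.
Difference = 23/9 − 18/7 = -1/63 ≈ -0.0159.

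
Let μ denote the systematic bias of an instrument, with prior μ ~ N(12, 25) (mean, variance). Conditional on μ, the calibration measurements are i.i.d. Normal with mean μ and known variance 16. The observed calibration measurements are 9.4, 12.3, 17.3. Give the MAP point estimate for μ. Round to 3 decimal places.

μ̂_MAP = 12.824

n = 3; x̄ = (9.4 + 12.3 + 17.3)/3 = 39/3 = 13.
For a Normal prior and Normal likelihood with known variance, the posterior is Normal; its mode equals its mean, the precision-weighted average.
Prior precision 1/σ₀² = 1/25 = 0.04; data precision n/σ² = 3/16 = 0.1875.
μ̂ = (0.04·12 + 0.1875·13) / (0.04 + 0.1875) = 2.9175/0.2275 = 1167/91 ≈ 12.824.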